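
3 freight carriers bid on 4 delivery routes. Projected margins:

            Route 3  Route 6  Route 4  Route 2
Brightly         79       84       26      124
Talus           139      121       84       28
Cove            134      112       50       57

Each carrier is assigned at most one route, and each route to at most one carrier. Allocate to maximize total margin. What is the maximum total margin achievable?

Max total: $379k

Optimal: Brightly→Route 2 ($124k), Talus→Route 6 ($121k), Cove→Route 3 ($134k) — total 124+121+134 = $379k.
Column-greedy (each route in turn goes to its best remaining carrier) gives $277k, worse by 102.
Swapping Brightly↔Talus (Brightly→Route 6 $84k, Talus→Route 2 $28k) loses 133.
No other one-to-one assignment exceeds $379k.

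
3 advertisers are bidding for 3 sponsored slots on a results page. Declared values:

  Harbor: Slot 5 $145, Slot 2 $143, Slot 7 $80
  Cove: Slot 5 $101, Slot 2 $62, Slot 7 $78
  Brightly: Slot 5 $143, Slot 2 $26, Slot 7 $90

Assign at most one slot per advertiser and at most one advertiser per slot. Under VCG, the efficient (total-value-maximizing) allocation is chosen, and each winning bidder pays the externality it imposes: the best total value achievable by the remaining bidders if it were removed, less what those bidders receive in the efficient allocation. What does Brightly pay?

Brightly pays $23.

Efficient allocation: Harbor→Slot 2 ($143), Cove→Slot 7 ($78), Brightly→Slot 5 ($143); total welfare W = $364.
Brightly receives Slot 5 at value $143, so the others get W − 143 = $221.
Without Brightly: best allocation of the remaining 2 bidders over all 3 slots is Harbor→Slot 2 ($143), Cove→Slot 5 ($101), total $244.
VCG payment = (others' best without Brightly) − (others' welfare with Brightly) = 244 − 221 = $23.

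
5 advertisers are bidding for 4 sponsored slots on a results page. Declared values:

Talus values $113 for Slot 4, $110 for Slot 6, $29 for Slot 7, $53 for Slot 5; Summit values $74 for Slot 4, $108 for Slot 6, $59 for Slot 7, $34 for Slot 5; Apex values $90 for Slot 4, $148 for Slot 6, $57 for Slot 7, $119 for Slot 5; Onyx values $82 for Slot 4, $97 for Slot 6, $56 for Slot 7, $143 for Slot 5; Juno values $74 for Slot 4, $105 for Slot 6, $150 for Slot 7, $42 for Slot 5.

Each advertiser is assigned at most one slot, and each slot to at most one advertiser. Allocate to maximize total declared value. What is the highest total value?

This is a one-to-one assignment (maximum-weight bipartite matching).
Optimal: Talus→Slot 4 ($113), Apex→Slot 6 ($148), Juno→Slot 7 ($150), Onyx→Slot 5 ($143) — total 113+148+150+143 = $554.
Row-greedy (each advertiser in turn takes its best remaining slot) gives $396, worse by 158.
Swapping Apex↔Onyx (Apex→Slot 5 $119, Onyx→Slot 6 $97) loses 75.

Maximum total: $554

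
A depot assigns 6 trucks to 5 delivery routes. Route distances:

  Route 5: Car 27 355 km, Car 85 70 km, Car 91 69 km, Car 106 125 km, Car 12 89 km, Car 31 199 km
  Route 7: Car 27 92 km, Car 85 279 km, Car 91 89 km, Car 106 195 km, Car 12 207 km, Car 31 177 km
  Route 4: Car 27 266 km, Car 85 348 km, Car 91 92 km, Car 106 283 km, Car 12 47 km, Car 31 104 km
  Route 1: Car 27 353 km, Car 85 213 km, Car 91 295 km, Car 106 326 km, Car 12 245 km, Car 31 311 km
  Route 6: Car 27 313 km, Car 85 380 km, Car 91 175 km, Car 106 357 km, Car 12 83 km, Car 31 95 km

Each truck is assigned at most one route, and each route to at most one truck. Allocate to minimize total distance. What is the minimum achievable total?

Optimal: Car 91→Route 5 (69 km), Car 27→Route 7 (92 km), Car 12→Route 4 (47 km), Car 85→Route 1 (213 km), Car 31→Route 6 (95 km) — total 69+92+47+213+95 = 516 km.
Row-greedy (each truck in turn takes its cheapest remaining route) gives 663 km, worse by 147.

Minimum total: 516 km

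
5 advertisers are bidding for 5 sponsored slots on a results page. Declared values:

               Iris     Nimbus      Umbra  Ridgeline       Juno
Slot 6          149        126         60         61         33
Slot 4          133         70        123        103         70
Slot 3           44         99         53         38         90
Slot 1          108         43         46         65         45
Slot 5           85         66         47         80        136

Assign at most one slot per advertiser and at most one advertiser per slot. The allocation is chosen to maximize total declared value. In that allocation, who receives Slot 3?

Nimbus receives Slot 3.

Optimal: Iris→Slot 6 ($149), Nimbus→Slot 3 ($99), Umbra→Slot 4 ($123), Ridgeline→Slot 1 ($65), Juno→Slot 5 ($136) — total 149+99+123+65+136 = $572.
Swapping Umbra↔Iris (Umbra→Slot 6 $60, Iris→Slot 4 $133) loses 79.
Nimbus's own top slot is Slot 6 ($126), but forcing Nimbus→Slot 6 and reassigning the rest optimally gives only $531 — worse by 41.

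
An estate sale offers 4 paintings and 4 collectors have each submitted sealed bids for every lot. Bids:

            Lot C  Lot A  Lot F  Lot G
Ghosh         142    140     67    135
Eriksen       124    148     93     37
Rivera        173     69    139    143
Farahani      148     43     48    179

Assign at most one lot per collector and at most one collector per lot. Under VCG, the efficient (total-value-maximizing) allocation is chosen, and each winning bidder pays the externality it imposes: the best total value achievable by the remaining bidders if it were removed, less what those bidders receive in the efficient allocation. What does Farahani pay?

Farahani pays $27.

Efficient allocation: Ghosh→Lot C ($142), Eriksen→Lot A ($148), Rivera→Lot F ($139), Farahani→Lot G ($179); total welfare W = $608.
Farahani receives Lot G at value $179, so the others get W − 179 = $429.
Without Farahani: best allocation of the remaining 3 bidders over all 4 lots is Ghosh→Lot G ($135), Eriksen→Lot A ($148), Rivera→Lot C ($173), total $456.
VCG payment = (others' best without Farahani) − (others' welfare with Farahani) = 456 − 429 = $27.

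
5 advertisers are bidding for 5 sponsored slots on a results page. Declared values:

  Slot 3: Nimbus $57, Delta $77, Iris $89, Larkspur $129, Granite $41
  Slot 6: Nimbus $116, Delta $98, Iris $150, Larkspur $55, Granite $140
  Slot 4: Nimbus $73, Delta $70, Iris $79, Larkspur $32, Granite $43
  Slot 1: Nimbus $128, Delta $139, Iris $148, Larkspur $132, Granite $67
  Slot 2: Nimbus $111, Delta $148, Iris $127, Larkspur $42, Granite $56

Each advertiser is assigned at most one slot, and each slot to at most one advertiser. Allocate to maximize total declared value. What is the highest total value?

Optimal: Nimbus→Slot 4 ($73), Delta→Slot 2 ($148), Iris→Slot 1 ($148), Larkspur→Slot 3 ($129), Granite→Slot 6 ($140) — total 73+148+148+129+140 = $638.
Max-entry greedy (repeatedly take the single best remaining cell) gives $544, worse by 94.
Swapping Granite↔Nimbus (Granite→Slot 4 $43, Nimbus→Slot 6 $116) loses 54.

Max total: $638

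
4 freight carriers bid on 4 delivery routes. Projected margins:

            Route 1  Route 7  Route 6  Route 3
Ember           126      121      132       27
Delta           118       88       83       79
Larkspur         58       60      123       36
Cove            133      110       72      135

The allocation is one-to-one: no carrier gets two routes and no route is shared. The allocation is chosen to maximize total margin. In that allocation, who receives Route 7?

Ember receives Route 7.

Optimal: Ember→Route 7 ($121k), Delta→Route 1 ($118k), Larkspur→Route 6 ($123k), Cove→Route 3 ($135k) — total 121+118+123+135 = $497k.
Column-greedy (each route in turn goes to its best remaining carrier) gives $456k, worse by 41.
Ember's own top route is Route 6 ($132k), but forcing Ember→Route 6 and reassigning the rest optimally gives only $445k — worse by 52.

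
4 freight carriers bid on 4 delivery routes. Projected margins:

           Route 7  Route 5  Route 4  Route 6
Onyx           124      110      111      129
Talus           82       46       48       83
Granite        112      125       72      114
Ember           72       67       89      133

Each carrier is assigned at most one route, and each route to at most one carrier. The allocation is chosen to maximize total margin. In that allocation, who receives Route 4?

This is a one-to-one assignment (maximum-weight bipartite matching).
Optimal: Onyx→Route 4 ($111k), Talus→Route 7 ($82k), Granite→Route 5 ($125k), Ember→Route 6 ($133k) — total 111+82+125+133 = $451k.
Column-greedy (each route in turn goes to its best remaining carrier) gives $421k, worse by 30.
Swapping Granite↔Ember (Granite→Route 6 $114k, Ember→Route 5 $67k) loses 77.
Onyx's own top route is Route 6 ($129k), but forcing Onyx→Route 6 and reassigning the rest optimally gives only $425k — worse by 26.

Onyx receives Route 4.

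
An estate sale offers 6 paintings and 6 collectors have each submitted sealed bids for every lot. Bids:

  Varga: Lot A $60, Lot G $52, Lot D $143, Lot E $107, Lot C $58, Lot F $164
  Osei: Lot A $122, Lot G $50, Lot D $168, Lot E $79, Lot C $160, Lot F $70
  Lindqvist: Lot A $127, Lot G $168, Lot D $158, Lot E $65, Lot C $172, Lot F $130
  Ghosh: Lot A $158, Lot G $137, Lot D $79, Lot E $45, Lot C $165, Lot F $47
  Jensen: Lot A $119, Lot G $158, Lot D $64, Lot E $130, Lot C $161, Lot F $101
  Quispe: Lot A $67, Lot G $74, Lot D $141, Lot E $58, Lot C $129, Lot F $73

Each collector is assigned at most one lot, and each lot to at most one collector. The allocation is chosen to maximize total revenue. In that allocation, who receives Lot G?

Lindqvist receives Lot G.

Treat this as an assignment problem: match each collector to one lot.
Optimal: Varga→Lot F ($164), Osei→Lot C ($160), Lindqvist→Lot G ($168), Ghosh→Lot A ($158), Jensen→Lot E ($130), Quispe→Lot D ($141) — total 164+160+168+158+130+141 = $921.
Column-greedy (each lot in turn goes to its best remaining collector) gives $917, worse by 4.
Next-best assignment: Varga→Lot F, Osei→Lot D, Lindqvist→Lot G, Ghosh→Lot A, Jensen→Lot E, Quispe→Lot C = $917.
Lindqvist's own top lot is Lot C ($172), but forcing Lindqvist→Lot C and reassigning the rest optimally gives only $878 — worse by 43.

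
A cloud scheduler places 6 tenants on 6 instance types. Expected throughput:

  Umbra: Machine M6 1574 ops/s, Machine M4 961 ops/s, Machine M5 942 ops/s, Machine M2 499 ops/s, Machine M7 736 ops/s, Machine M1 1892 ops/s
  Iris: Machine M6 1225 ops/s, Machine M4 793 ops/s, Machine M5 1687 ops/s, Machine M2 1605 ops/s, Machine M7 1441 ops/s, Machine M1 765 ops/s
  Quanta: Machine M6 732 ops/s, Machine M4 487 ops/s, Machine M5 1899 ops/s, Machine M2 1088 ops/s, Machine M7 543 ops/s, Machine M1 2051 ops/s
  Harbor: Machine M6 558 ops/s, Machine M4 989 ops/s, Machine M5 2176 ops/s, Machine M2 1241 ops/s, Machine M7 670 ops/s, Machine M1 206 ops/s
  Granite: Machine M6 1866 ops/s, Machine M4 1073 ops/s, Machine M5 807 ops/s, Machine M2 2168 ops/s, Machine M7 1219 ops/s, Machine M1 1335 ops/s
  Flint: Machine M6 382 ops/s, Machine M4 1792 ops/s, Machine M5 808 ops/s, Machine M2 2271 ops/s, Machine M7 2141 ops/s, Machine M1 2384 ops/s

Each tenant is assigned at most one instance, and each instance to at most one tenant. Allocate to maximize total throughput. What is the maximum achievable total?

This is a one-to-one assignment (maximum-weight bipartite matching).
Optimal: Umbra→Machine M6 (1574 ops/s), Iris→Machine M7 (1441 ops/s), Quanta→Machine M1 (2051 ops/s), Harbor→Machine M5 (2176 ops/s), Granite→Machine M2 (2168 ops/s), Flint→Machine M4 (1792 ops/s) — total 1574+1441+2051+2176+2168+1792 = 11202 ops/s.

Maximum total: 11202 ops/s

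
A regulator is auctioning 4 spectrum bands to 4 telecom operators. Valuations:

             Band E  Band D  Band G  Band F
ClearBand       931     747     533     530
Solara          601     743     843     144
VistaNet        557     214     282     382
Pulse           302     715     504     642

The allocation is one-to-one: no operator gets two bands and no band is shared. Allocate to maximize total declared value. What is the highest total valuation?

This is a one-to-one assignment (maximum-weight bipartite matching).
Optimal: ClearBand→Band E ($931M), Solara→Band G ($843M), VistaNet→Band F ($382M), Pulse→Band D ($715M) — total 931+843+382+715 = $2871M.
Column-greedy (each band in turn goes to its best remaining operator) gives $2560M, worse by 311.
Checked against all permutations: $2871M is optimal.

Maximum total: $2871M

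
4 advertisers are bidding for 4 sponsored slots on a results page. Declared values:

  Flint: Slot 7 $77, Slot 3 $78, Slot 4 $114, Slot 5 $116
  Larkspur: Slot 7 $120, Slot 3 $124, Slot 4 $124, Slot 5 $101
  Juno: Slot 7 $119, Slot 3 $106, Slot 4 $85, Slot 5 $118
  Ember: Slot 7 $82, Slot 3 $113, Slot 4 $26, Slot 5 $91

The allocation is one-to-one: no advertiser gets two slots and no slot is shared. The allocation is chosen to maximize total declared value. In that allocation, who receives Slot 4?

Optimal: Flint→Slot 5 ($116), Larkspur→Slot 4 ($124), Juno→Slot 7 ($119), Ember→Slot 3 ($113) — total 116+124+119+113 = $472.
Column-greedy (each slot in turn goes to its best remaining advertiser) gives $465, worse by 7.
Next-best assignment: Flint→Slot 4, Larkspur→Slot 7, Juno→Slot 5, Ember→Slot 3 = $465.
Checked against all permutations: $472 is optimal.
Larkspur's own top slot is Slot 3 ($124), but forcing Larkspur→Slot 3 and reassigning the rest optimally gives only $448 — worse by 24.

Larkspur receives Slot 4.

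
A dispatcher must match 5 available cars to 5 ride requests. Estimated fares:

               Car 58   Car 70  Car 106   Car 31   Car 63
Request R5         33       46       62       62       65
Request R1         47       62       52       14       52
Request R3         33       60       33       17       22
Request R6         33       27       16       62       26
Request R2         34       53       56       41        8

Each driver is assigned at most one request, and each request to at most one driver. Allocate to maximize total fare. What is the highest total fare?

Optimal: Car 58→Request R1 ($47), Car 70→Request R3 ($60), Car 106→Request R2 ($56), Car 31→Request R6 ($62), Car 63→Request R5 ($65) — total 47+60+56+62+65 = $290.
Row-greedy (each driver in turn takes its best remaining request) gives $239, worse by 51.
Swapping Car 31↔Car 58 (Car 31→Request R1 $14, Car 58→Request R6 $33) loses 62.

Maximum total: $290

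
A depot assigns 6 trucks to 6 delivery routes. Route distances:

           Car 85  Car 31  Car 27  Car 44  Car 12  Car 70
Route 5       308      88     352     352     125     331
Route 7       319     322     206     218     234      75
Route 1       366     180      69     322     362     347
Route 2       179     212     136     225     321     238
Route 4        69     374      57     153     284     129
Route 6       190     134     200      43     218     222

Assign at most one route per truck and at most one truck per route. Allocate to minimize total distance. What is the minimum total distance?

Min total: 593 km

Optimal: Car 85→Route 4 (69 km), Car 31→Route 2 (212 km), Car 27→Route 1 (69 km), Car 44→Route 6 (43 km), Car 12→Route 5 (125 km), Car 70→Route 7 (75 km) — total 69+212+69+43+125+75 = 593 km.
Min-entry greedy (repeatedly take the single cheapest remaining cell) gives 804 km, worse by 211.
Next-best assignment: Car 85→Route 4, Car 31→Route 1, Car 27→Route 2, Car 44→Route 6, Car 12→Route 5, Car 70→Route 7 = 628 km.
Checked against all permutations: 593 km is optimal.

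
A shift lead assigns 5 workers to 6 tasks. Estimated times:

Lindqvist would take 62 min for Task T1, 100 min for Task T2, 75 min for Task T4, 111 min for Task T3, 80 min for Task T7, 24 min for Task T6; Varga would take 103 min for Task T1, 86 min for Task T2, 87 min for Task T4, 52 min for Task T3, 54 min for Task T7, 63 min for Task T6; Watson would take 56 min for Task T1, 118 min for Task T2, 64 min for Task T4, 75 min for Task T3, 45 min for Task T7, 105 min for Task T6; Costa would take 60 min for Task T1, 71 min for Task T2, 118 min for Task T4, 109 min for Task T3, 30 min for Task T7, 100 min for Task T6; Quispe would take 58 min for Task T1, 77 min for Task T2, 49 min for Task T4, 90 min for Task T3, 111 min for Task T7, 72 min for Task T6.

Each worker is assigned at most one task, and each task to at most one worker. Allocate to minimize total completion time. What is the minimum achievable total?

Optimal: Lindqvist→Task T6 (24 min), Varga→Task T3 (52 min), Watson→Task T1 (56 min), Costa→Task T7 (30 min), Quispe→Task T4 (49 min) — total 24+52+56+30+49 = 211 min.
Column-greedy (each task in turn goes to its cheapest remaining worker) gives 308 min, worse by 97.
Next-best assignment: Lindqvist→Task T6, Varga→Task T3, Watson→Task T4, Costa→Task T7, Quispe→Task T1 = 228 min.

Minimum total: 211 min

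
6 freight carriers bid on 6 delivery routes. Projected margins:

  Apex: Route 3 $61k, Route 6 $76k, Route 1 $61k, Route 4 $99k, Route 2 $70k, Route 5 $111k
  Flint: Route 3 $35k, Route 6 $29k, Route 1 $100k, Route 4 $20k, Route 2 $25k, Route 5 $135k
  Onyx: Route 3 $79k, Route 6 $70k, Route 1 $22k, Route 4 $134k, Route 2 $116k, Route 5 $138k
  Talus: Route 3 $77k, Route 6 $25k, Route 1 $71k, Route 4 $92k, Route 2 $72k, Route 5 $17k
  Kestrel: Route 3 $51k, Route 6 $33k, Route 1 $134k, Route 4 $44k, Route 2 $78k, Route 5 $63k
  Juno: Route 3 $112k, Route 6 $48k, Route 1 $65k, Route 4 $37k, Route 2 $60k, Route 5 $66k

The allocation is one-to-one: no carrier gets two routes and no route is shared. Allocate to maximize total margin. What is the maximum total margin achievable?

Maximum total: $665k

This is the linear assignment problem.
Optimal: Apex→Route 6 ($76k), Flint→Route 5 ($135k), Onyx→Route 2 ($116k), Talus→Route 4 ($92k), Kestrel→Route 1 ($134k), Juno→Route 3 ($112k) — total 76+135+116+92+134+112 = $665k.
Row-greedy (each carrier in turn takes its best remaining route) gives $548k, worse by 117.
Next-best assignment: Apex→Route 6, Flint→Route 5, Onyx→Route 4, Talus→Route 2, Kestrel→Route 1, Juno→Route 3 = $663k.
No other one-to-one assignment exceeds $665k.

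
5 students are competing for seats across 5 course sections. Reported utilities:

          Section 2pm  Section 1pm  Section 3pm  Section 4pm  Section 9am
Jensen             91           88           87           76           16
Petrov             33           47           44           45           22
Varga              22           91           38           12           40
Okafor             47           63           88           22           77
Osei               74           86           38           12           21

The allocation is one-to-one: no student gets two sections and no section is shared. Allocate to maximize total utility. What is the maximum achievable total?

This is a one-to-one assignment (maximum-weight bipartite matching).
Optimal: Jensen→Section 3pm (87 points), Petrov→Section 4pm (45 points), Varga→Section 1pm (91 points), Okafor→Section 9am (77 points), Osei→Section 2pm (74 points) — total 87+45+91+77+74 = 374 points.
Row-greedy (each student in turn takes its best remaining section) gives 278 points, worse by 96.
Next-best assignment: Jensen→Section 4pm, Petrov→Section 3pm, Varga→Section 1pm, Okafor→Section 9am, Osei→Section 2pm = 362 points.
No other one-to-one assignment exceeds 374 points.

Maximum total: 374 points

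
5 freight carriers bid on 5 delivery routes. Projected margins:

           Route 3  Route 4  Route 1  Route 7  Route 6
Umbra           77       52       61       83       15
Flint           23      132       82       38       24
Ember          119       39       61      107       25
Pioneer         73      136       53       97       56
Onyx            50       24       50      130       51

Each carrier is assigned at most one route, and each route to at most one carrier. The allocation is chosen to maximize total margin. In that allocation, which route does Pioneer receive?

Optimal: Umbra→Route 1 ($61k), Flint→Route 4 ($132k), Ember→Route 3 ($119k), Pioneer→Route 6 ($56k), Onyx→Route 7 ($130k) — total 61+132+119+56+130 = $498k.
Row-greedy (each carrier in turn takes its best remaining route) gives $440k, worse by 58.
No other one-to-one assignment exceeds $498k.
Pioneer's own top route is Route 4 ($136k), but forcing Pioneer→Route 4 and reassigning the rest optimally gives only $482k — worse by 16.

Pioneer receives Route 6.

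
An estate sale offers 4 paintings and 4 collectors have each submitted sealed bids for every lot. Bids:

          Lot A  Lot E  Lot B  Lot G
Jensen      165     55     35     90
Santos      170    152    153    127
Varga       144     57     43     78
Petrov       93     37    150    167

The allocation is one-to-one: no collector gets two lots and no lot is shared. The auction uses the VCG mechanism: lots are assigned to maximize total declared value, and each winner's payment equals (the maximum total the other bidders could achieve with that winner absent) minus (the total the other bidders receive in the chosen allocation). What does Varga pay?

Varga pays $18.

Efficient allocation: Jensen→Lot A ($165), Santos→Lot E ($152), Varga→Lot G ($78), Petrov→Lot B ($150); total welfare W = $545.
Varga receives Lot G at value $78, so the others get W − 78 = $467.
Without Varga: best allocation of the remaining 3 bidders over all 4 lots is Jensen→Lot A ($165), Santos→Lot B ($153), Petrov→Lot G ($167), total $485.
VCG payment = (others' best without Varga) − (others' welfare with Varga) = 485 − 467 = $18.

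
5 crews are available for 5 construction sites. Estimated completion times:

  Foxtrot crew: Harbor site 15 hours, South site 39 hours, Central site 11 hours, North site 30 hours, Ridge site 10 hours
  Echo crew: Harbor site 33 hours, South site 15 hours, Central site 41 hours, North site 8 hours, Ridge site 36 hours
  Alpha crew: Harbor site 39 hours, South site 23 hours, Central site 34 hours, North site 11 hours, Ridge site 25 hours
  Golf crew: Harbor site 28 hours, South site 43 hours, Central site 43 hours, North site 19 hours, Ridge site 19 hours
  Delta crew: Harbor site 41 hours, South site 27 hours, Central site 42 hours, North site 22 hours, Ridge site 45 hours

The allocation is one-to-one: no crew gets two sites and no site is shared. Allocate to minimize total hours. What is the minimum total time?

Min total: 97 hours

Optimal: Foxtrot crew→Central site (11 hours), Echo crew→South site (15 hours), Alpha crew→North site (11 hours), Golf crew→Ridge site (19 hours), Delta crew→Harbor site (41 hours) — total 11+15+11+19+41 = 97 hours.
Column-greedy (each site in turn goes to its cheapest remaining crew) gives 128 hours, worse by 31.
Swapping Delta crew↔Alpha crew (Delta crew→North site 22 hours, Alpha crew→Harbor site 39 hours) adds 9.
Every other assignment is strictly worse.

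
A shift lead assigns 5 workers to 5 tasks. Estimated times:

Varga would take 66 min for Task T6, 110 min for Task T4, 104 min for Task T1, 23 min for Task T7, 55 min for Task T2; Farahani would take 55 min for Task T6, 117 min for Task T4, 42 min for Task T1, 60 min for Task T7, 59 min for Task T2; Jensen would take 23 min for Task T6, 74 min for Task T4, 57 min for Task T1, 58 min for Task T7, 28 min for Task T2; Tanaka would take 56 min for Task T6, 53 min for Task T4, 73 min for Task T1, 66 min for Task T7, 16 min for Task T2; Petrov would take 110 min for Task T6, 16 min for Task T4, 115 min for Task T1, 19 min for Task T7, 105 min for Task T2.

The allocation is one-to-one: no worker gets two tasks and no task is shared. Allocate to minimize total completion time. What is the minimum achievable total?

Minimum total: 120 min

Optimal: Varga→Task T7 (23 min), Farahani→Task T1 (42 min), Jensen→Task T6 (23 min), Tanaka→Task T2 (16 min), Petrov→Task T4 (16 min) — total 23+42+23+16+16 = 120 min.
Swapping Petrov↔Tanaka (Petrov→Task T2 105 min, Tanaka→Task T4 53 min) adds 126.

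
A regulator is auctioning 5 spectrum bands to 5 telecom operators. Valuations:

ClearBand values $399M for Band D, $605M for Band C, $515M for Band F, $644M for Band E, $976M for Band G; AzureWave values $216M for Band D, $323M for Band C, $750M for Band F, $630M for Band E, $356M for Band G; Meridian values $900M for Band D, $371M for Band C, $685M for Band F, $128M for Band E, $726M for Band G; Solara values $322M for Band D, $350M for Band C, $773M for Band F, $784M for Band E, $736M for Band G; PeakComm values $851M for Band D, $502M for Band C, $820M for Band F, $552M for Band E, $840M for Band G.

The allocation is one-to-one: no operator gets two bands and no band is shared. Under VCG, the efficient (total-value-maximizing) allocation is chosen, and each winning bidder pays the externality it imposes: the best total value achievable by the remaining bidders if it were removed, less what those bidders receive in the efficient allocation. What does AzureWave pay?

AzureWave pays $318M.

Efficient allocation: ClearBand→Band G ($976M), AzureWave→Band F ($750M), Meridian→Band D ($900M), Solara→Band E ($784M), PeakComm→Band C ($502M); total welfare W = $3912M.
AzureWave receives Band F at value $750M, so the others get W − 750 = $3162M.
Without AzureWave: best allocation of the remaining 4 bidders over all 5 bands is ClearBand→Band G ($976M), Meridian→Band D ($900M), Solara→Band E ($784M), PeakComm→Band F ($820M), total $3480M.
VCG payment = (others' best without AzureWave) − (others' welfare with AzureWave) = 3480 − 3162 = $318M.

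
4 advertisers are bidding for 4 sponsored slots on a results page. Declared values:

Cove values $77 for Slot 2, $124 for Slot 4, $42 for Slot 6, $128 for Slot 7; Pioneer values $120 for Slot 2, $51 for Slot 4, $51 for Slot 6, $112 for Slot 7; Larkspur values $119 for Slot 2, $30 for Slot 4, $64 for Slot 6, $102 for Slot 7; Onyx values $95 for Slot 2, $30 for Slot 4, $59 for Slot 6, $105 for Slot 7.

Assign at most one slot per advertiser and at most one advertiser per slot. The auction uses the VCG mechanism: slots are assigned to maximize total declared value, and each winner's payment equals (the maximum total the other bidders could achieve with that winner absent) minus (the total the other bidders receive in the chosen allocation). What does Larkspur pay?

Efficient allocation: Cove→Slot 4 ($124), Pioneer→Slot 7 ($112), Larkspur→Slot 2 ($119), Onyx→Slot 6 ($59); total welfare W = $414.
Larkspur receives Slot 2 at value $119, so the others get W − 119 = $295.
Without Larkspur: best allocation of the remaining 3 bidders over all 4 slots is Cove→Slot 4 ($124), Pioneer→Slot 2 ($120), Onyx→Slot 7 ($105), total $349.
VCG payment = (others' best without Larkspur) − (others' welfare with Larkspur) = 349 − 295 = $54.

Larkspur pays $54.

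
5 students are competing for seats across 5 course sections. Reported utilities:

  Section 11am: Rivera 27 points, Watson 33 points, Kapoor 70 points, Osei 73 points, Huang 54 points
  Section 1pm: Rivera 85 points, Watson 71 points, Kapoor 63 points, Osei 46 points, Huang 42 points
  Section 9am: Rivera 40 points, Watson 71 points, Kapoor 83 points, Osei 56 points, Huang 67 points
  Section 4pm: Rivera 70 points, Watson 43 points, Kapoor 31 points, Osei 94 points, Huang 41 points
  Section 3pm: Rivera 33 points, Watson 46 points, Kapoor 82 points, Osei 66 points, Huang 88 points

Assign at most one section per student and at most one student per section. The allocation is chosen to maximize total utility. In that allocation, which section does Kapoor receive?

Kapoor receives Section 11am.

This is a one-to-one assignment (maximum-weight bipartite matching).
Optimal: Rivera→Section 1pm (85 points), Watson→Section 9am (71 points), Kapoor→Section 11am (70 points), Osei→Section 4pm (94 points), Huang→Section 3pm (88 points) — total 85+71+70+94+88 = 408 points.
Row-greedy (each student in turn takes its best remaining section) gives 386 points, worse by 22.
Checked against all permutations: 408 points is optimal.
Kapoor's own top section is Section 9am (83 points), but forcing Kapoor→Section 9am and reassigning the rest optimally gives only 385 points — worse by 23.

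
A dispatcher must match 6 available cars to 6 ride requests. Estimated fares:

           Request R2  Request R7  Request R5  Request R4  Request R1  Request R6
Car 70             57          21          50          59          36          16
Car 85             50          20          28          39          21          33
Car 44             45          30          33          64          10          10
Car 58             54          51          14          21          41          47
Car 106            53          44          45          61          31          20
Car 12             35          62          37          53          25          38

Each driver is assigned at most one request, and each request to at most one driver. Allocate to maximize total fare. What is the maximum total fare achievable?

Optimal: Car 70→Request R5 ($50), Car 85→Request R2 ($50), Car 44→Request R4 ($64), Car 58→Request R6 ($47), Car 106→Request R1 ($31), Car 12→Request R7 ($62) — total 50+50+64+47+31+62 = $304.
Max-entry greedy (repeatedly take the single best remaining cell) gives $296, worse by 8.
No other one-to-one assignment exceeds $304.

Max total: $304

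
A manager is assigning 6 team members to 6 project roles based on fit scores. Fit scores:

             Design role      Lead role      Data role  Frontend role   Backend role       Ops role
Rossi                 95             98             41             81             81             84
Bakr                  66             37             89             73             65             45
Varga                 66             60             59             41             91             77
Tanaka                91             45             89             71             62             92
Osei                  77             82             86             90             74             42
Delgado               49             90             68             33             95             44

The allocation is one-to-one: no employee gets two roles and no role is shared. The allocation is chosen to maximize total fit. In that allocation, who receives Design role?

Optimal: Rossi→Design role (95 pts), Bakr→Data role (89 pts), Varga→Backend role (91 pts), Tanaka→Ops role (92 pts), Osei→Frontend role (90 pts), Delgado→Lead role (90 pts) — total 95+89+91+92+90+90 = 547 pts.
Row-greedy (each employee in turn takes its best remaining role) gives 509 pts, worse by 38.
Next-best assignment: Rossi→Lead role, Bakr→Data role, Varga→Ops role, Tanaka→Design role, Osei→Frontend role, Delgado→Backend role = 540 pts.
Rossi's own top role is Lead role (98 pts), but forcing Rossi→Lead role and reassigning the rest optimally gives only 540 pts — worse by 7.

Rossi receives Design role.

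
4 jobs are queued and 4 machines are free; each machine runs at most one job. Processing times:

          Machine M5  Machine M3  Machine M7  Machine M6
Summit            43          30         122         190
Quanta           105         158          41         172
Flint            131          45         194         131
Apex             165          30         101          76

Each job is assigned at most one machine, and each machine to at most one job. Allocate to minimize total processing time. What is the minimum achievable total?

Minimum total: 205 min

Treat this as an assignment problem: match each job to one machine.
Optimal: Summit→Machine M5 (43 min), Quanta→Machine M7 (41 min), Flint→Machine M3 (45 min), Apex→Machine M6 (76 min) — total 43+41+45+76 = 205 min.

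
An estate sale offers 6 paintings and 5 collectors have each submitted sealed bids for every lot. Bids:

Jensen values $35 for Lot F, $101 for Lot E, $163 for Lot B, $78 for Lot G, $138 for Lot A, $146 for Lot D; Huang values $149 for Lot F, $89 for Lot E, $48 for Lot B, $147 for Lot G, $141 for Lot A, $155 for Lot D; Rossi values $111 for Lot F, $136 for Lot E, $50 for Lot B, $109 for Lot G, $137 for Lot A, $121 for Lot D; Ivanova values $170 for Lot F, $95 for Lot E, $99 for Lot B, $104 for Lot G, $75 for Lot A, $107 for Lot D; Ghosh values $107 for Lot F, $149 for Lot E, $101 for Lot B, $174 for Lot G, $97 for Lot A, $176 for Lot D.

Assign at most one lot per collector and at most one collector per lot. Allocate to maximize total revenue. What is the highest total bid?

Maximum total: $799

Optimal: Jensen→Lot B ($163), Huang→Lot D ($155), Rossi→Lot A ($137), Ivanova→Lot F ($170), Ghosh→Lot G ($174) — total 163+155+137+170+174 = $799.
Max-entry greedy (repeatedly take the single best remaining cell) gives $793, worse by 6.
Next-best assignment: Jensen→Lot B, Huang→Lot D, Rossi→Lot E, Ivanova→Lot F, Ghosh→Lot G = $798.
Swapping Ghosh↔Huang (Ghosh→Lot D $176, Huang→Lot G $147) loses 6.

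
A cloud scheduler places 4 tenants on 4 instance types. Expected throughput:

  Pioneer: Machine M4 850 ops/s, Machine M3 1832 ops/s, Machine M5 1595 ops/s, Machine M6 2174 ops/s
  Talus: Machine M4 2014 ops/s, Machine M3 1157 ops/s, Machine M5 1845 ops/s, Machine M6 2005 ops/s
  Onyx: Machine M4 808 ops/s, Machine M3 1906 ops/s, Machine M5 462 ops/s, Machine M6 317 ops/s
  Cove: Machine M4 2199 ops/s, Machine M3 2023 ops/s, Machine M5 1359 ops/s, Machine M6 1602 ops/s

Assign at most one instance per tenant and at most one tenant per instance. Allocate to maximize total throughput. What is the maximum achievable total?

Optimal: Pioneer→Machine M6 (2174 ops/s), Talus→Machine M5 (1845 ops/s), Onyx→Machine M3 (1906 ops/s), Cove→Machine M4 (2199 ops/s) — total 2174+1845+1906+2199 = 8124 ops/s.
Row-greedy (each tenant in turn takes its best remaining instance) gives 7453 ops/s, worse by 671.
Next-best assignment: Pioneer→Machine M5, Talus→Machine M6, Onyx→Machine M3, Cove→Machine M4 = 7705 ops/s.

Max total: 8124 ops/s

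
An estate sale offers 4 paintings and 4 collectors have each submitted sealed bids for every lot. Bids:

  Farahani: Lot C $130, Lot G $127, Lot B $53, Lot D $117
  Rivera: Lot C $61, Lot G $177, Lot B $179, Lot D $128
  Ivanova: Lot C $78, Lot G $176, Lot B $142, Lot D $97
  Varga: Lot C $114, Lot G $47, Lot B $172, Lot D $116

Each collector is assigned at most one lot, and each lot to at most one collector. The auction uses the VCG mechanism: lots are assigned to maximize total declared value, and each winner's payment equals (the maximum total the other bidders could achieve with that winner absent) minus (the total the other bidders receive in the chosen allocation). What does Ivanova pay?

Efficient allocation: Farahani→Lot C ($130), Rivera→Lot D ($128), Ivanova→Lot G ($176), Varga→Lot B ($172); total welfare W = $606.
Ivanova receives Lot G at value $176, so the others get W − 176 = $430.
Without Ivanova: best allocation of the remaining 3 bidders over all 4 lots is Farahani→Lot C ($130), Rivera→Lot G ($177), Varga→Lot B ($172), total $479.
VCG payment = (others' best without Ivanova) − (others' welfare with Ivanova) = 479 − 430 = $49.

Ivanova pays $49.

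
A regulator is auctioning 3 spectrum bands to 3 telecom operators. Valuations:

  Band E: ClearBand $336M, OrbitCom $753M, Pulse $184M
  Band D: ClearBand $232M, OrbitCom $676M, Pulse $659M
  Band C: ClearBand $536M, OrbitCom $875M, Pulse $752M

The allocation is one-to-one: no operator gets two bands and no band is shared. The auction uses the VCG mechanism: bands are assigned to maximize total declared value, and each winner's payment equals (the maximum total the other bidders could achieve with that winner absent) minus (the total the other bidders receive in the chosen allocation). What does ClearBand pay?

Efficient allocation: ClearBand→Band C ($536M), OrbitCom→Band E ($753M), Pulse→Band D ($659M); total welfare W = $1948M.
ClearBand receives Band C at value $536M, so the others get W − 536 = $1412M.
Without ClearBand: best allocation of the remaining 2 bidders over all 3 bands is OrbitCom→Band C ($875M), Pulse→Band D ($659M), total $1534M.
VCG payment = (others' best without ClearBand) − (others' welfare with ClearBand) = 1534 − 1412 = $122M.

ClearBand pays $122M.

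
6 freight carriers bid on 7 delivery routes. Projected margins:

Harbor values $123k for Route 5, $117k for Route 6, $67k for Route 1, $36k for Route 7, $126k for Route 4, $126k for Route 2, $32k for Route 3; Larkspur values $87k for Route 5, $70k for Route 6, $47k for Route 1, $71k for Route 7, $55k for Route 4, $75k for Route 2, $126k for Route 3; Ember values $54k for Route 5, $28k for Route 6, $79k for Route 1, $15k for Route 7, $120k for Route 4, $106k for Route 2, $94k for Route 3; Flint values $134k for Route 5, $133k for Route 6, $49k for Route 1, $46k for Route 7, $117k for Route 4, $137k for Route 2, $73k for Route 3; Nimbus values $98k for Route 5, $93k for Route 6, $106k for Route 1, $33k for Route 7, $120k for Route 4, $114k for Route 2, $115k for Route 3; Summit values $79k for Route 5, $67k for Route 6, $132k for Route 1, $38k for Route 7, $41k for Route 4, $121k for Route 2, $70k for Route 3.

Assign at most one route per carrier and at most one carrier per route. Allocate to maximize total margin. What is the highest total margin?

Max total: $748k

This is a one-to-one assignment (maximum-weight bipartite matching).
Optimal: Harbor→Route 5 ($123k), Larkspur→Route 3 ($126k), Ember→Route 4 ($120k), Flint→Route 6 ($133k), Nimbus→Route 2 ($114k), Summit→Route 1 ($132k) — total 123+126+120+133+114+132 = $748k.
Row-greedy (each carrier in turn takes its best remaining route) gives $665k, worse by 83.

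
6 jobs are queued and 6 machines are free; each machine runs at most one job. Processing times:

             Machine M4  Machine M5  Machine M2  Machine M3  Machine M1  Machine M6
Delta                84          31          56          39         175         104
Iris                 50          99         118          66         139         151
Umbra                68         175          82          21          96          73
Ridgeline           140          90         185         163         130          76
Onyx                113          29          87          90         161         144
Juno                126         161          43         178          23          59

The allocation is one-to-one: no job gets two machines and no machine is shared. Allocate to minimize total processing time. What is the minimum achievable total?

Min total: 255 min

This is a one-to-one assignment (minimum-cost bipartite matching).
Optimal: Delta→Machine M2 (56 min), Iris→Machine M4 (50 min), Umbra→Machine M3 (21 min), Ridgeline→Machine M6 (76 min), Onyx→Machine M5 (29 min), Juno→Machine M1 (23 min) — total 56+50+21+76+29+23 = 255 min.
Row-greedy (each job in turn takes its cheapest remaining machine) gives 288 min, worse by 33.
Next-best assignment: Delta→Machine M5, Iris→Machine M4, Umbra→Machine M3, Ridgeline→Machine M6, Onyx→Machine M2, Juno→Machine M1 = 288 min.
Every other assignment is strictly worse.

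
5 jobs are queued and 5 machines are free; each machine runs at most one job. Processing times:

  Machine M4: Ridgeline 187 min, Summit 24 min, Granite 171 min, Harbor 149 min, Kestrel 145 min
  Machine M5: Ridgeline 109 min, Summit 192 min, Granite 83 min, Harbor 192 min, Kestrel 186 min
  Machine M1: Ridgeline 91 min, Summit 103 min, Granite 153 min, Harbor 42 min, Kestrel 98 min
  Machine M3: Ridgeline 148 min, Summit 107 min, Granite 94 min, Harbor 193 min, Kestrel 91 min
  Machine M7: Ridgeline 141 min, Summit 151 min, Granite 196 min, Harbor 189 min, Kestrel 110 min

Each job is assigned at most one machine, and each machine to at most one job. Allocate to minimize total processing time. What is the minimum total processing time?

Treat this as an assignment problem: match each job to one machine.
Optimal: Ridgeline→Machine M5 (109 min), Summit→Machine M4 (24 min), Granite→Machine M3 (94 min), Harbor→Machine M1 (42 min), Kestrel→Machine M7 (110 min) — total 109+24+94+42+110 = 379 min.
Next-best assignment: Ridgeline→Machine M7, Summit→Machine M4, Granite→Machine M5, Harbor→Machine M1, Kestrel→Machine M3 = 381 min.
Swapping Harbor↔Summit (Harbor→Machine M4 149 min, Summit→Machine M1 103 min) adds 186.

Minimum total: 379 min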